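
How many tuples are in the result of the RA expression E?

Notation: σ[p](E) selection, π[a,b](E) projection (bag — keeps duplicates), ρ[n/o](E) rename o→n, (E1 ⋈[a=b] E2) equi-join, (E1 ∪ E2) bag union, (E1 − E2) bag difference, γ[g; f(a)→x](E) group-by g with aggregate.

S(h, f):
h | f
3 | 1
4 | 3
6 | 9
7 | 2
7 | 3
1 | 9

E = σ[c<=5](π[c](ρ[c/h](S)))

Subexpression sizes:
  S → 6
  ρ[c/h](S) → 6
  π[c](ρ[c/h](S)) → 6
  σ[c<=5](π[c](ρ[c/h](S))) → 3

|E| = 3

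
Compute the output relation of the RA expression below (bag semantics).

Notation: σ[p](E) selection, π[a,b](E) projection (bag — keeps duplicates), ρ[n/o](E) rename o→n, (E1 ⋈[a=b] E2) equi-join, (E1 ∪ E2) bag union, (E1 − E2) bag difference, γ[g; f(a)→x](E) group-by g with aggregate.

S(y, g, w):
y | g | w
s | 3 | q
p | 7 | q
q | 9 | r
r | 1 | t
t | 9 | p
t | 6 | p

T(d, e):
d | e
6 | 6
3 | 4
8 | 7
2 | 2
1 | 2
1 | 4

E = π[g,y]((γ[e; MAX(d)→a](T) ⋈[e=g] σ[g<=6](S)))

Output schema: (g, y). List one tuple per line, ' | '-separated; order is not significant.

Per-node cardinality:
  T → 6
  γ[e; MAX(d)→a](T) → 4
  S → 6
  σ[g<=6](S) → 3
  (γ[e; MAX(d)→a](T) ⋈[e=g] σ[g<=6](S)) → 1
  π[g,y]((γ[e; MAX(d)→a](T) ⋈[e=g] σ[g<=6](S))) → 1

== RESULT ==
g | y
6 | t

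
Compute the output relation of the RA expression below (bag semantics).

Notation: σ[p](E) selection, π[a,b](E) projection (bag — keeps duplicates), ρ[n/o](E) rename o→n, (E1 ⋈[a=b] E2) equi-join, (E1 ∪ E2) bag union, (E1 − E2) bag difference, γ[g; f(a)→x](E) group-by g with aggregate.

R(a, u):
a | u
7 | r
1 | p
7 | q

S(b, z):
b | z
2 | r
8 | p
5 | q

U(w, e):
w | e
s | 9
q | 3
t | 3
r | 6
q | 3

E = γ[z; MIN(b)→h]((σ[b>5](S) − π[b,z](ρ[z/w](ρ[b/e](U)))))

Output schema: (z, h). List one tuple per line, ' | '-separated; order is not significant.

Row counts bottom-up:
  S → 3
  σ[b>5](S) → 1
  U → 5
  ρ[b/e](U) → 5
  ρ[z/w](ρ[b/e](U)) → 5
  π[b,z](ρ[z/w](ρ[b/e](U))) → 5
  (σ[b>5](S) − π[b,z](ρ[z/w](ρ[b/e](U)))) → 1
  γ[z; MIN(b)→h]((σ[b>5](S) − π[b,z](ρ[z/w](ρ[b/e](U))))) → 1

== RESULT ==
z | h
p | 8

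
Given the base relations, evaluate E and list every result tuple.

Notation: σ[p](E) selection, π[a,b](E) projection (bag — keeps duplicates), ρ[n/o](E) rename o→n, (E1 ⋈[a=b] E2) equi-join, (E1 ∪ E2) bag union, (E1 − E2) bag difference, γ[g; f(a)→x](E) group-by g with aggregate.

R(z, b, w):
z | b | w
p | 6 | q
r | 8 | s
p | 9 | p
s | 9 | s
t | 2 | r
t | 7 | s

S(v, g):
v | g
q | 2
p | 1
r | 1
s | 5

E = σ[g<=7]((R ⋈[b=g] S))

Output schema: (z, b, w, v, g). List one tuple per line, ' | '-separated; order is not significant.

Subexpression sizes:
  R → 6
  S → 4
  (R ⋈[b=g] S) → 1
  σ[g<=7]((R ⋈[b=g] S)) → 1

== RESULT ==
z | b | w | v | g
t | 2 | r | q | 2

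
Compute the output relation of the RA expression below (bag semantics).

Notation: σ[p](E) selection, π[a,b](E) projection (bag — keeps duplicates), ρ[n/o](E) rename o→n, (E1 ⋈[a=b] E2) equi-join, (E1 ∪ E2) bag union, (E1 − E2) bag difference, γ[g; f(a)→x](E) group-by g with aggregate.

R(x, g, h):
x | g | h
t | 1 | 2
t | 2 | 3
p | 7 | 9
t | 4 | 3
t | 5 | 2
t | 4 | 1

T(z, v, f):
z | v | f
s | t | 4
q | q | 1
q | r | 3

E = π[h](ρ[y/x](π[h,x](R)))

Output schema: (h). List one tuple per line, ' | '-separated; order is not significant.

Stepwise |·|:
  R → 6
  π[h,x](R) → 6
  ρ[y/x](π[h,x](R)) → 6
  π[h](ρ[y/x](π[h,x](R))) → 6

== RESULT ==
h
1
2
2
3
3
9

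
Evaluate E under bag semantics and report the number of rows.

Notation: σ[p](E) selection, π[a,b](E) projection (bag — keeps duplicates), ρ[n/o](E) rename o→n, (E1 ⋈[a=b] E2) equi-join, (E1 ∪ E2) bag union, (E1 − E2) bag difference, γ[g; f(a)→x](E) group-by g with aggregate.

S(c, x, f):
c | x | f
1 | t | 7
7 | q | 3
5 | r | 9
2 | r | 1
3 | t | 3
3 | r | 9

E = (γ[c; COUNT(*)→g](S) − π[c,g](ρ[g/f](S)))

Subexpression sizes:
  S → 6
  γ[c; COUNT(*)→g](S) → 5
  S → 6
  ρ[g/f](S) → 6
  π[c,g](ρ[g/f](S)) → 6
  (γ[c; COUNT(*)→g](S) − π[c,g](ρ[g/f](S))) → 4

|E| = 4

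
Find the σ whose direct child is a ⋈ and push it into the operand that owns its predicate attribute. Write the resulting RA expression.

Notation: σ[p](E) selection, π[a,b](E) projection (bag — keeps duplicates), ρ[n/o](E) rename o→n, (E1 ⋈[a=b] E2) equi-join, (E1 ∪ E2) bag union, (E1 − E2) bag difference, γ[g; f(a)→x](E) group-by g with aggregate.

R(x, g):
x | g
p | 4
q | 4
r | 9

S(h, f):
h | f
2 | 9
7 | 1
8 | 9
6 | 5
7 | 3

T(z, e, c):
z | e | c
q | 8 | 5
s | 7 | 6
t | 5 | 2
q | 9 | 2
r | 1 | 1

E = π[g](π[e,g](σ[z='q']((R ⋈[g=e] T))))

σ filters on z, owned by the right side.
E' = π[g](π[e,g]((R ⋈[g=e] σ[z='q'](T))))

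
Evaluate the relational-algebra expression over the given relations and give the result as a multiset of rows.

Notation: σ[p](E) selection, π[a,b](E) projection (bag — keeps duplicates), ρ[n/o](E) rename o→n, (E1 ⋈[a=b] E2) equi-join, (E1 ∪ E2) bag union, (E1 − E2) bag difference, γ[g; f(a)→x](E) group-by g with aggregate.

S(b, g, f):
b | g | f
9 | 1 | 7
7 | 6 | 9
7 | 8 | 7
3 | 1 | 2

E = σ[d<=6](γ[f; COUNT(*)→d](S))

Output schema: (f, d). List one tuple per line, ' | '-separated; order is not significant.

Stepwise |·|:
  S → 4
  γ[f; COUNT(*)→d](S) → 3
  σ[d<=6](γ[f; COUNT(*)→d](S)) → 3

== RESULT ==
f | d
2 | 1
7 | 2
9 | 1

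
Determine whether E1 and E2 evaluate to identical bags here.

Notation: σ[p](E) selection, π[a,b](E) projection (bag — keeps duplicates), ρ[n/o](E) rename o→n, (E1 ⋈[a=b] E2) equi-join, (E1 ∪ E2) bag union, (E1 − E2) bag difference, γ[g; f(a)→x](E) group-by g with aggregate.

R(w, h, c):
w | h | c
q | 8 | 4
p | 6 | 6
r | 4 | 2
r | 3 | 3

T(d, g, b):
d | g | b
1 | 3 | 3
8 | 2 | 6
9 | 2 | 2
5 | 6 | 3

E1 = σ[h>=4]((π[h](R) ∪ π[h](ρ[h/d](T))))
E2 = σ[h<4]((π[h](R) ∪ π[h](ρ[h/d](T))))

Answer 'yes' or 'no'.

E1 subexpression sizes:
  R → 4
  π[h](R) → 4
  T → 4
  ρ[h/d](T) → 4
  π[h](ρ[h/d](T)) → 4
  (π[h](R) ∪ π[h](ρ[h/d](T))) → 8
  σ[h>=4]((π[h](R) ∪ π[h](ρ[h/d](T)))) → 6
E2 subexpression sizes:
  R → 4
  π[h](R) → 4
  T → 4
  ρ[h/d](T) → 4
  π[h](ρ[h/d](T)) → 4
  (π[h](R) ∪ π[h](ρ[h/d](T))) → 8
  σ[h<4]((π[h](R) ∪ π[h](ρ[h/d](T)))) → 2

E1 result:
h
4
5
6
8
8
9
E2 result:
h
1
3
Witness: (6,) appears 1× in E1 but 0× in E2.

no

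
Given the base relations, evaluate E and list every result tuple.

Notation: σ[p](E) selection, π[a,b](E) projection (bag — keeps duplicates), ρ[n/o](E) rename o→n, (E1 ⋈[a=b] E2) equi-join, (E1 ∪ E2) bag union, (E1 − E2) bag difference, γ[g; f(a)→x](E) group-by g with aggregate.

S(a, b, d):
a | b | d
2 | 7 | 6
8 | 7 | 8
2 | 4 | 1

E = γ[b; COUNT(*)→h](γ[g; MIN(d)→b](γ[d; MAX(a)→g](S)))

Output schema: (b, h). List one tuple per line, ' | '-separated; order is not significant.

Stepwise |·|:
  S → 3
  γ[d; MAX(a)→g](S) → 3
  γ[g; MIN(d)→b](γ[d; MAX(a)→g](S)) → 2
  γ[b; COUNT(*)→h](γ[g; MIN(d)→b](γ[d; MAX(a)→g](S))) → 2

== RESULT ==
b | h
1 | 1
8 | 1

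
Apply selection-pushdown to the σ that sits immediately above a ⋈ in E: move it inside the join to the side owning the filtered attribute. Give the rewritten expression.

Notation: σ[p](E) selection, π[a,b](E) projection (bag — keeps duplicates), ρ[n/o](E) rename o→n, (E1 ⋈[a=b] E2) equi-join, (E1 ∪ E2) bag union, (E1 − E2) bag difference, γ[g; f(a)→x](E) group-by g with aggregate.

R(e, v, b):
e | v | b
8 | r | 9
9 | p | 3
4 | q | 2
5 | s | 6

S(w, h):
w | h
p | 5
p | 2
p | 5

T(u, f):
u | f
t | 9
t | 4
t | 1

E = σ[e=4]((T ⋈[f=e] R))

σ filters on e, owned by the right side.
E' = (T ⋈[f=e] σ[e=4](R))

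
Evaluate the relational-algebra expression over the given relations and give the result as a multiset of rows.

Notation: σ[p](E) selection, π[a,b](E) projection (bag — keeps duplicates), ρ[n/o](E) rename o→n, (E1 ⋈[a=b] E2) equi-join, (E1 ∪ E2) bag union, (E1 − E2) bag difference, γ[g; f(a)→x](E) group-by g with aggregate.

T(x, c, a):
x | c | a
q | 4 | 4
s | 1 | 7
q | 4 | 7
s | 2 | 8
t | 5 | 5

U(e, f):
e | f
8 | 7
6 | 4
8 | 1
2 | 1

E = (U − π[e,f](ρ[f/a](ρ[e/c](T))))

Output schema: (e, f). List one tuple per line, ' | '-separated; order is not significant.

Stepwise |·|:
  U → 4
  T → 5
  ρ[e/c](T) → 5
  ρ[f/a](ρ[e/c](T)) → 5
  π[e,f](ρ[f/a](ρ[e/c](T))) → 5
  (U − π[e,f](ρ[f/a](ρ[e/c](T)))) → 4

== RESULT ==
e | f
2 | 1
6 | 4
8 | 1
8 | 7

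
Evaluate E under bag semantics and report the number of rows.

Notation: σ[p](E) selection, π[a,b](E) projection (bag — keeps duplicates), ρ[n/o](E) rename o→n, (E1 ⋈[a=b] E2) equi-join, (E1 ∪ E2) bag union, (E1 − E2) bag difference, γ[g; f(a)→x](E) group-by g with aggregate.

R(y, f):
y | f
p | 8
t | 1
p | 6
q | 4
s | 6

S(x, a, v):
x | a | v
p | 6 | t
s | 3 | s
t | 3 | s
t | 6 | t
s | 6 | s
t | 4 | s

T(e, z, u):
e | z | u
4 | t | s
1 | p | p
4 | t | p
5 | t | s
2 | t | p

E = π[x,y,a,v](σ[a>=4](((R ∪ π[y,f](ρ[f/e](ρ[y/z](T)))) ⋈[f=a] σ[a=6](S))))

Row counts bottom-up:
  R → 5
  T → 5
  ρ[y/z](T) → 5
  ρ[f/e](ρ[y/z](T)) → 5
  π[y,f](ρ[f/e](ρ[y/z](T))) → 5
  (R ∪ π[y,f](ρ[f/e](ρ[y/z](T)))) → 10
  S → 6
  σ[a=6](S) → 3
  ((R ∪ π[y,f](ρ[f/e](ρ[y/z](T)))) ⋈[f=a] σ[a=6](S)) → 6
  σ[a>=4](((R ∪ π[y,f](ρ[f/e](ρ[y/z](T)))) ⋈[f=a] σ[a=6](S))) → 6
  π[x,y,a,v](σ[a>=4](((R ∪ π[y,f](ρ[f/e](ρ[y/z](T)))) ⋈[f=a] σ[a=6](S)))) → 6

|E| = 6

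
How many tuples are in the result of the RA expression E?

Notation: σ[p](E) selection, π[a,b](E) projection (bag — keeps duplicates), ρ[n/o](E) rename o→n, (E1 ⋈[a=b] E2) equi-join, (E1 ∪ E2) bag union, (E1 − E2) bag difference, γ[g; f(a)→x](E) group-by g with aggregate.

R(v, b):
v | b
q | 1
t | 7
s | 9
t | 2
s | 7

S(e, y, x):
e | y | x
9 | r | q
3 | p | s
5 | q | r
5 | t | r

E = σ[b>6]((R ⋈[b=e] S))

Per-node cardinality:
  R → 5
  S → 4
  (R ⋈[b=e] S) → 1
  σ[b>6]((R ⋈[b=e] S)) → 1

|E| = 1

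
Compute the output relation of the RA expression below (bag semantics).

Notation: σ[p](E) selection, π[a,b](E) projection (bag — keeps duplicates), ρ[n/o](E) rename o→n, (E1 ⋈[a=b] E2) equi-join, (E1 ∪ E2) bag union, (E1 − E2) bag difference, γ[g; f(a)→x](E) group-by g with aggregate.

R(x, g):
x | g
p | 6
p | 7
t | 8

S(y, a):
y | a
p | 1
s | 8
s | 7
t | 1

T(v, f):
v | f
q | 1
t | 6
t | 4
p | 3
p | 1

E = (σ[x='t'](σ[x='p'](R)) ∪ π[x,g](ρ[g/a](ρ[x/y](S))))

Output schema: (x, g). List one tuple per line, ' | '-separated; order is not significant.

Per-node cardinality:
  R → 3
  σ[x='p'](R) → 2
  σ[x='t'](σ[x='p'](R)) → 0
  S → 4
  ρ[x/y](S) → 4
  ρ[g/a](ρ[x/y](S)) → 4
  π[x,g](ρ[g/a](ρ[x/y](S))) → 4
  (σ[x='t'](σ[x='p'](R)) ∪ π[x,g](ρ[g/a](ρ[x/y](S)))) → 4

== RESULT ==
x | g
p | 1
s | 7
s | 8
t | 1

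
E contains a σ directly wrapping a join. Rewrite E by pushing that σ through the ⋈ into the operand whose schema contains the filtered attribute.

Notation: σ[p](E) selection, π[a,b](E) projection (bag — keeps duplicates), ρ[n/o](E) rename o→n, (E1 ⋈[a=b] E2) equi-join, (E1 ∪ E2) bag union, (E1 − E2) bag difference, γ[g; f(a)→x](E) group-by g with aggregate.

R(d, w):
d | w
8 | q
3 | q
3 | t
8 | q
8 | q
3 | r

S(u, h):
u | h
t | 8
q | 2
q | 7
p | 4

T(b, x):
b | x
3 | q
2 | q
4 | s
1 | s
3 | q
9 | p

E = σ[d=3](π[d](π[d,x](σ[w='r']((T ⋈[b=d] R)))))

σ filters on w, owned by the right side.
E' = σ[d=3](π[d](π[d,x]((T ⋈[b=d] σ[w='r'](R)))))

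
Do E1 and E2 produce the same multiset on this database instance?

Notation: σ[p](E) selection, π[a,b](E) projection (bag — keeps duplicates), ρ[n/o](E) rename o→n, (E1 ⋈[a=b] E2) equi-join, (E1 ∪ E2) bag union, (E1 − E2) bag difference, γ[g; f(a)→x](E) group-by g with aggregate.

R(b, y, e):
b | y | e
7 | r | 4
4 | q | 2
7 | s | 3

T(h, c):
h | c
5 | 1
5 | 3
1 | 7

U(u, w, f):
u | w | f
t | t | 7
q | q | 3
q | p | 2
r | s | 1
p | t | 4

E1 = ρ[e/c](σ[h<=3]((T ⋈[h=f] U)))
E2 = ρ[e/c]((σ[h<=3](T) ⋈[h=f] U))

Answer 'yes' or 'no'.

E1 row counts bottom-up:
  T → 3
  U → 5
  (T ⋈[h=f] U) → 1
  σ[h<=3]((T ⋈[h=f] U)) → 1
  ρ[e/c](σ[h<=3]((T ⋈[h=f] U))) → 1
E2 row counts bottom-up:
  T → 3
  σ[h<=3](T) → 1
  U → 5
  (σ[h<=3](T) ⋈[h=f] U) → 1
  ρ[e/c]((σ[h<=3](T) ⋈[h=f] U)) → 1

E1 and E2 produce the same multiset:
h | e | u | w | f
1 | 7 | r | s | 1

yes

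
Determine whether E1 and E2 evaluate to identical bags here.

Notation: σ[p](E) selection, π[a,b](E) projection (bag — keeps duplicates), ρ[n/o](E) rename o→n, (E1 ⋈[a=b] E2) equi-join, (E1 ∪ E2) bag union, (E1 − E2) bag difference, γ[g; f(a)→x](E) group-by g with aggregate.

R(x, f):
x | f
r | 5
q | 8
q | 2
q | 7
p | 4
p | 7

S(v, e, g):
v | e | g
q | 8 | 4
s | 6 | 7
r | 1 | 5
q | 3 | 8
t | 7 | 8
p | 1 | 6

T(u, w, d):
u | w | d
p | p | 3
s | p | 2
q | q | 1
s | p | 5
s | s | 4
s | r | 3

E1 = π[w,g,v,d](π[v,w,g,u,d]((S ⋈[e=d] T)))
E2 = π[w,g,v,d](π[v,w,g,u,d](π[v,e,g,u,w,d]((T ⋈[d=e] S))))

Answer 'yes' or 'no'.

E1 per-node cardinality:
  S → 6
  T → 6
  (S ⋈[e=d] T) → 4
  π[v,w,g,u,d]((S ⋈[e=d] T)) → 4
  π[w,g,v,d](π[v,w,g,u,d]((S ⋈[e=d] T))) → 4
E2 per-node cardinality:
  T → 6
  S → 6
  (T ⋈[d=e] S) → 4
  π[v,e,g,u,w,d]((T ⋈[d=e] S)) → 4
  π[v,w,g,u,d](π[v,e,g,u,w,d]((T ⋈[d=e] S))) → 4
  π[w,g,v,d](π[v,w,g,u,d](π[v,e,g,u,w,d]((T ⋈[d=e] S)))) → 4

E1 and E2 produce the same multiset:
w | g | v | d
p | 8 | q | 3
q | 5 | r | 1
q | 6 | p | 1
r | 8 | q | 3

yes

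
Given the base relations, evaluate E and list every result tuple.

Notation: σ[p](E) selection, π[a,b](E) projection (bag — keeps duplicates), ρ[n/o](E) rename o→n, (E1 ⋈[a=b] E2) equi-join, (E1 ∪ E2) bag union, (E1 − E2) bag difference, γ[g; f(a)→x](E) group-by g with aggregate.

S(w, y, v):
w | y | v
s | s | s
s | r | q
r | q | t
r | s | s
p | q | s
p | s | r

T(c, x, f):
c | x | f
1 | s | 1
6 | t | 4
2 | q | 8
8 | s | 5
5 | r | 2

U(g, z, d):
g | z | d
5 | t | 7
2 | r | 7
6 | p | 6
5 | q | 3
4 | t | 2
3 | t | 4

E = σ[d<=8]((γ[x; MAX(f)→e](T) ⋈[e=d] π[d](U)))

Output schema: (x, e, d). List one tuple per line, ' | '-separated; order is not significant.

Per-node cardinality:
  T → 5
  γ[x; MAX(f)→e](T) → 4
  U → 6
  π[d](U) → 6
  (γ[x; MAX(f)→e](T) ⋈[e=d] π[d](U)) → 2
  σ[d<=8]((γ[x; MAX(f)→e](T) ⋈[e=d] π[d](U))) → 2

== RESULT ==
x | e | d
r | 2 | 2
t | 4 | 4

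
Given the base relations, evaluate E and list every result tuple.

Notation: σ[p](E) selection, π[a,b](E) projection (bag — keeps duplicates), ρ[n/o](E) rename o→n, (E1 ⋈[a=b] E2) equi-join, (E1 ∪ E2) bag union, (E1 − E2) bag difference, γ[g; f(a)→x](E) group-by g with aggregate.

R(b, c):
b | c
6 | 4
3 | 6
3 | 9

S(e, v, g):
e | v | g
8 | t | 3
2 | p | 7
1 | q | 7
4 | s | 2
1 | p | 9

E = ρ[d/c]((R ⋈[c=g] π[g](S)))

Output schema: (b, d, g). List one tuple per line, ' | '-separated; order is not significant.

Per-node cardinality:
  R → 3
  S → 5
  π[g](S) → 5
  (R ⋈[c=g] π[g](S)) → 1
  ρ[d/c]((R ⋈[c=g] π[g](S))) → 1

== RESULT ==
b | d | g
3 | 9 | 9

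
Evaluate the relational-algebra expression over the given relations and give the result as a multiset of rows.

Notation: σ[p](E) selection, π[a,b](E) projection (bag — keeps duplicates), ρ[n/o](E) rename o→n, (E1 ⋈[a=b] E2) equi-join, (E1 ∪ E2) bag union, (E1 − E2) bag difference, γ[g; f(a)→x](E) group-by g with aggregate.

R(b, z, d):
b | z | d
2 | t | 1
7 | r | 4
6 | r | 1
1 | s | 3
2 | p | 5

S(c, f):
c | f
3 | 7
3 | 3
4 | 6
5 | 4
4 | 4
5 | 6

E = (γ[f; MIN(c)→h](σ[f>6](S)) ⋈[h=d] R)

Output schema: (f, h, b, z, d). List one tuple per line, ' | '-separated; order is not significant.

Per-node cardinality:
  S → 6
  σ[f>6](S) → 1
  γ[f; MIN(c)→h](σ[f>6](S)) → 1
  R → 5
  (γ[f; MIN(c)→h](σ[f>6](S)) ⋈[h=d] R) → 1

== RESULT ==
f | h | b | z | d
7 | 3 | 1 | s | 3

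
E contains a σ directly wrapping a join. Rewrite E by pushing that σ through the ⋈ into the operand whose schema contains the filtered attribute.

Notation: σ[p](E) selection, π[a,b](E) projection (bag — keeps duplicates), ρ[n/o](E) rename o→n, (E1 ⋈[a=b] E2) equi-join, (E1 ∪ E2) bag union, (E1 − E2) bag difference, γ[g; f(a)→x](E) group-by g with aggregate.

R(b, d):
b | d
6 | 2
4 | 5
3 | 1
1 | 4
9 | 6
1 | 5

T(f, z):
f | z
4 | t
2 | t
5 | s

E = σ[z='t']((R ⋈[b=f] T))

σ filters on z, owned by the right side.
E' = (R ⋈[b=f] σ[z='t'](T))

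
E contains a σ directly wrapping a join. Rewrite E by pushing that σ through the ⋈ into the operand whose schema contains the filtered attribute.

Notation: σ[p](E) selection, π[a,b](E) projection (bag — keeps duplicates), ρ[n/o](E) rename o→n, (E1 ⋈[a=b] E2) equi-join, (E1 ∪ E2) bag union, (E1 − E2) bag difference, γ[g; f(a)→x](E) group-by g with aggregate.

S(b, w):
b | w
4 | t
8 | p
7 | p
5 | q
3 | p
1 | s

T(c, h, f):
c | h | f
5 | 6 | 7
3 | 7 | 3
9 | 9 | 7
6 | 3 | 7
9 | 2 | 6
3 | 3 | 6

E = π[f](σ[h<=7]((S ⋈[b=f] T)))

σ filters on h, owned by the right side.
E' = π[f]((S ⋈[b=f] σ[h<=7](T)))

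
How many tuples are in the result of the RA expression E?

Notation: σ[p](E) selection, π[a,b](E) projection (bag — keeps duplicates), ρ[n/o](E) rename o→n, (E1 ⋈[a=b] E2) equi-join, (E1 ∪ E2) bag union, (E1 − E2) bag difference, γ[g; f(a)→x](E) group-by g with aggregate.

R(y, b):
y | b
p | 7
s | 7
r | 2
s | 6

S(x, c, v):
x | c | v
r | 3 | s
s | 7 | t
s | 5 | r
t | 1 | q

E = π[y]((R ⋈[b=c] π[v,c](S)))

Stepwise |·|:
  R → 4
  S → 4
  π[v,c](S) → 4
  (R ⋈[b=c] π[v,c](S)) → 2
  π[y]((R ⋈[b=c] π[v,c](S))) → 2

|E| = 2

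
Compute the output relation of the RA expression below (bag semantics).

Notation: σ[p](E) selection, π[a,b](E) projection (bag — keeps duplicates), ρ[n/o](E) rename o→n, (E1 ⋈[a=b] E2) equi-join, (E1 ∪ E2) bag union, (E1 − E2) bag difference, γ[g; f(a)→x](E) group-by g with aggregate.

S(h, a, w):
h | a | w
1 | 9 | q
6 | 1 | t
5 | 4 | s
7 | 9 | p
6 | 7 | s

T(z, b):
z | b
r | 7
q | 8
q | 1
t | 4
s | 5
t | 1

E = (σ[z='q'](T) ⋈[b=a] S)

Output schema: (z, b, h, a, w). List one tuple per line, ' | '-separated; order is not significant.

Subexpression sizes:
  T → 6
  σ[z='q'](T) → 2
  S → 5
  (σ[z='q'](T) ⋈[b=a] S) → 1

== RESULT ==
z | b | h | a | w
q | 1 | 6 | 1 | t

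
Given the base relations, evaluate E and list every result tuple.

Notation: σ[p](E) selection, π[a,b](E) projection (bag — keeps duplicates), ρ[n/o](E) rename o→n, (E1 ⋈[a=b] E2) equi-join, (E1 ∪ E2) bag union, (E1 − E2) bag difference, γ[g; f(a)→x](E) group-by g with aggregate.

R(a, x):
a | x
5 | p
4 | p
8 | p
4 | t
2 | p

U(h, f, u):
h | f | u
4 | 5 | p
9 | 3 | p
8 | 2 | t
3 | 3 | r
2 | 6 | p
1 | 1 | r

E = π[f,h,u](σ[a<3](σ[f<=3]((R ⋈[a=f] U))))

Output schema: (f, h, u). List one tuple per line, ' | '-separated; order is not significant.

Row counts bottom-up:
  R → 5
  U → 6
  (R ⋈[a=f] U) → 2
  σ[f<=3]((R ⋈[a=f] U)) → 1
  σ[a<3](σ[f<=3]((R ⋈[a=f] U))) → 1
  π[f,h,u](σ[a<3](σ[f<=3]((R ⋈[a=f] U)))) → 1

== RESULT ==
f | h | u
2 | 8 | t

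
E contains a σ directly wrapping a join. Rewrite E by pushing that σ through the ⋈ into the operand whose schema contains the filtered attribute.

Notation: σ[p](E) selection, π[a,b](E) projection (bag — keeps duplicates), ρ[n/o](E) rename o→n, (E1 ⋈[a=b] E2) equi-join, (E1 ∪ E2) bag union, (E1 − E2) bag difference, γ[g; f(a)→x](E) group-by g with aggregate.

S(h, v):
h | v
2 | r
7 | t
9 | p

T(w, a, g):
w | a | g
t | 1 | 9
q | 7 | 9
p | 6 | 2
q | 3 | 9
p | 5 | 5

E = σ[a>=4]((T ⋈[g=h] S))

σ filters on a, owned by the left side.
E' = (σ[a>=4](T) ⋈[g=h] S)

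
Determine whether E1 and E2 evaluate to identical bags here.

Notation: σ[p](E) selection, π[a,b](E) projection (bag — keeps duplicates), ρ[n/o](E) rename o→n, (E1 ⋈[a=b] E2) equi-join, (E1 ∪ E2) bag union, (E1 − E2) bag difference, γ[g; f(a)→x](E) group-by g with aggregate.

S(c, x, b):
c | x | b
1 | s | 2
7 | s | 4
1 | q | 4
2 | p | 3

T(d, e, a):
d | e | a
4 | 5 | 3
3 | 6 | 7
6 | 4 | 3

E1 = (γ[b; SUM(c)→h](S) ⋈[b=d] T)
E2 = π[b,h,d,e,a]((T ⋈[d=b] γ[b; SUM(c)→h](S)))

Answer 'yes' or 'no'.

E1 stepwise |·|:
  S → 4
  γ[b; SUM(c)→h](S) → 3
  T → 3
  (γ[b; SUM(c)→h](S) ⋈[b=d] T) → 2
E2 stepwise |·|:
  T → 3
  S → 4
  γ[b; SUM(c)→h](S) → 3
  (T ⋈[d=b] γ[b; SUM(c)→h](S)) → 2
  π[b,h,d,e,a]((T ⋈[d=b] γ[b; SUM(c)→h](S))) → 2

E1 and E2 produce the same multiset:
b | h | d | e | a
3 | 2 | 3 | 6 | 7
4 | 8 | 4 | 5 | 3

yes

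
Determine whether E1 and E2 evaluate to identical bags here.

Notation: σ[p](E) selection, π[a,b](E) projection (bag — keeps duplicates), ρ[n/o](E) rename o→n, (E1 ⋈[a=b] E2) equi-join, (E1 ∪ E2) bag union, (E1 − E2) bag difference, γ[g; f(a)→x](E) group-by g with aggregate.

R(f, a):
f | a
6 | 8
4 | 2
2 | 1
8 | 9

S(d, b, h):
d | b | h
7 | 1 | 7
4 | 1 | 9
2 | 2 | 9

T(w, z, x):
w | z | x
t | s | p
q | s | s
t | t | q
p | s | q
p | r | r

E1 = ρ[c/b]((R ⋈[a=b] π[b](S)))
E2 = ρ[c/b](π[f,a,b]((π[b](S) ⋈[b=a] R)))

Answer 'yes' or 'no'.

E1 per-node cardinality:
  R → 4
  S → 3
  π[b](S) → 3
  (R ⋈[a=b] π[b](S)) → 3
  ρ[c/b]((R ⋈[a=b] π[b](S))) → 3
E2 per-node cardinality:
  S → 3
  π[b](S) → 3
  R → 4
  (π[b](S) ⋈[b=a] R) → 3
  π[f,a,b]((π[b](S) ⋈[b=a] R)) → 3
  ρ[c/b](π[f,a,b]((π[b](S) ⋈[b=a] R))) → 3

E1 and E2 produce the same multiset:
f | a | c
2 | 1 | 1
2 | 1 | 1
4 | 2 | 2

yes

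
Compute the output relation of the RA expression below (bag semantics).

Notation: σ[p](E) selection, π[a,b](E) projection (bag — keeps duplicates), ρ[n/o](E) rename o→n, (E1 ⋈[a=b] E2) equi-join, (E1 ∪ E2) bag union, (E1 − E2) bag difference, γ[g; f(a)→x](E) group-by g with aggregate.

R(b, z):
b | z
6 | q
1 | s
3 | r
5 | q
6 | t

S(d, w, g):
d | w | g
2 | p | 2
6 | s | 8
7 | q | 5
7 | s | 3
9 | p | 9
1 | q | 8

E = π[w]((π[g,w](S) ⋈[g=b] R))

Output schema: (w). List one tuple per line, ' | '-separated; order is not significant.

Subexpression sizes:
  S → 6
  π[g,w](S) → 6
  R → 5
  (π[g,w](S) ⋈[g=b] R) → 2
  π[w]((π[g,w](S) ⋈[g=b] R)) → 2

== RESULT ==
w
q
s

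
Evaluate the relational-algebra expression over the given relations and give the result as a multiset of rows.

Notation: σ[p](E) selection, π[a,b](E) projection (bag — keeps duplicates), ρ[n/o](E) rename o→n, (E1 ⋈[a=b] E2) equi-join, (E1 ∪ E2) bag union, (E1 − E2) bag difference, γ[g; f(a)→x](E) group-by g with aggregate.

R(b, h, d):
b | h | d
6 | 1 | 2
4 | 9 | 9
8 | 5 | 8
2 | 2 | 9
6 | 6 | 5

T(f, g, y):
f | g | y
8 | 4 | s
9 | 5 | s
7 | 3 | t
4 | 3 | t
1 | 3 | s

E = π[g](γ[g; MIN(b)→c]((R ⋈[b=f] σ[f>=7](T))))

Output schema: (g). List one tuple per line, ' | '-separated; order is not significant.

Stepwise |·|:
  R → 5
  T → 5
  σ[f>=7](T) → 3
  (R ⋈[b=f] σ[f>=7](T)) → 1
  γ[g; MIN(b)→c]((R ⋈[b=f] σ[f>=7](T))) → 1
  π[g](γ[g; MIN(b)→c]((R ⋈[b=f] σ[f>=7](T)))) → 1

== RESULT ==
g
4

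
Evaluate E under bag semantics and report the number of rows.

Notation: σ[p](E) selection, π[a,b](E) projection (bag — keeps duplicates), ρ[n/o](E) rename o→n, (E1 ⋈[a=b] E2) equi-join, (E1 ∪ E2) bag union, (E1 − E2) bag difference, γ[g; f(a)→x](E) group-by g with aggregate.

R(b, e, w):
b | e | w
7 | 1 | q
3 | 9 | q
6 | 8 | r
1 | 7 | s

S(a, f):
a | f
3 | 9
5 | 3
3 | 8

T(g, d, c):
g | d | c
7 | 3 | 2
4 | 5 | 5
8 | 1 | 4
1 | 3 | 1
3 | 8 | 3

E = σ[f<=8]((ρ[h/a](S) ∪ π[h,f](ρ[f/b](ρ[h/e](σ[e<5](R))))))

Per-node cardinality:
  S → 3
  ρ[h/a](S) → 3
  R → 4
  σ[e<5](R) → 1
  ρ[h/e](σ[e<5](R)) → 1
  ρ[f/b](ρ[h/e](σ[e<5](R))) → 1
  π[h,f](ρ[f/b](ρ[h/e](σ[e<5](R)))) → 1
  (ρ[h/a](S) ∪ π[h,f](ρ[f/b](ρ[h/e](σ[e<5](R))))) → 4
  σ[f<=8]((ρ[h/a](S) ∪ π[h,f](ρ[f/b](ρ[h/e](σ[e<5](R)))))) → 3

|E| = 3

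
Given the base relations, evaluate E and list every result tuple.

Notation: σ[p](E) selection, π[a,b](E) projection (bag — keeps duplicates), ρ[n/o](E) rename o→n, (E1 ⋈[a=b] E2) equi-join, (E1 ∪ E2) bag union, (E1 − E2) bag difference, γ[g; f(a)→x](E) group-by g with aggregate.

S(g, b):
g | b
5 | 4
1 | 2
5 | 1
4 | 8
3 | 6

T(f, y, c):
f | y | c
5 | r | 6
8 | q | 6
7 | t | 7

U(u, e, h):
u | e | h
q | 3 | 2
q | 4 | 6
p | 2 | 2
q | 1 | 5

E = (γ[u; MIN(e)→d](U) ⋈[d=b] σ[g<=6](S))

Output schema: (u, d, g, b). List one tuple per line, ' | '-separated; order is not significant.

Row counts bottom-up:
  U → 4
  γ[u; MIN(e)→d](U) → 2
  S → 5
  σ[g<=6](S) → 5
  (γ[u; MIN(e)→d](U) ⋈[d=b] σ[g<=6](S)) → 2

== RESULT ==
u | d | g | b
p | 2 | 1 | 2
q | 1 | 5 | 1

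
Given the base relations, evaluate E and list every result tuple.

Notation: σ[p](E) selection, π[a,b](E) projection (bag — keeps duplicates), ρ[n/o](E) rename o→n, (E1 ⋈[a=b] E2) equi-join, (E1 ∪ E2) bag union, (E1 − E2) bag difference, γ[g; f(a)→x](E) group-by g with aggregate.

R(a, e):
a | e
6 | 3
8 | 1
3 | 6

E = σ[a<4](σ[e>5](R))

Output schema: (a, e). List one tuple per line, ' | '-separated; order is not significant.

Subexpression sizes:
  R → 3
  σ[e>5](R) → 1
  σ[a<4](σ[e>5](R)) → 1

== RESULT ==
a | e
3 | 6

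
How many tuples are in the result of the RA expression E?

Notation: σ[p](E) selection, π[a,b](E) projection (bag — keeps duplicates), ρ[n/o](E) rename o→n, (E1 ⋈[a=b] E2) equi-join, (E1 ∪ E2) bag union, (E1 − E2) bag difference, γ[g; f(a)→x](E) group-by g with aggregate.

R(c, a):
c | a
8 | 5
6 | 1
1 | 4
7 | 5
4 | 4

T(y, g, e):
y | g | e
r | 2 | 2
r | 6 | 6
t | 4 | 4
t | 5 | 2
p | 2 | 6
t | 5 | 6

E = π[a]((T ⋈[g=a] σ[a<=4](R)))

Subexpression sizes:
  T → 6
  R → 5
  σ[a<=4](R) → 3
  (T ⋈[g=a] σ[a<=4](R)) → 2
  π[a]((T ⋈[g=a] σ[a<=4](R))) → 2

|E| = 2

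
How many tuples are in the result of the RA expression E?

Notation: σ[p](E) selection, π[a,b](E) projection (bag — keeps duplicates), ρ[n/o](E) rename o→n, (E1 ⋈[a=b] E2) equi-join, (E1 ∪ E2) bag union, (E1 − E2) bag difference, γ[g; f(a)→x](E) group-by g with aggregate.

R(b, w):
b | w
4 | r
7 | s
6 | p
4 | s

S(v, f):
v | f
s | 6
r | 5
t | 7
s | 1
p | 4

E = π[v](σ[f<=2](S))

Row counts bottom-up:
  S → 5
  σ[f<=2](S) → 1
  π[v](σ[f<=2](S)) → 1

|E| = 1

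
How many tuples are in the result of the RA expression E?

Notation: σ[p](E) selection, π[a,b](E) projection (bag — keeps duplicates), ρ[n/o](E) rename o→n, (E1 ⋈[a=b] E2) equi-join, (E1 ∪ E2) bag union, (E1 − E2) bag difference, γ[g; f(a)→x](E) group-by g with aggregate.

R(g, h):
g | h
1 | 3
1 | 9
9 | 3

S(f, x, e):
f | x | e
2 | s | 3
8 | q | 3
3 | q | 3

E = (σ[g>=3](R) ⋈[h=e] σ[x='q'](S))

Stepwise |·|:
  R → 3
  σ[g>=3](R) → 1
  S → 3
  σ[x='q'](S) → 2
  (σ[g>=3](R) ⋈[h=e] σ[x='q'](S)) → 2

|E| = 2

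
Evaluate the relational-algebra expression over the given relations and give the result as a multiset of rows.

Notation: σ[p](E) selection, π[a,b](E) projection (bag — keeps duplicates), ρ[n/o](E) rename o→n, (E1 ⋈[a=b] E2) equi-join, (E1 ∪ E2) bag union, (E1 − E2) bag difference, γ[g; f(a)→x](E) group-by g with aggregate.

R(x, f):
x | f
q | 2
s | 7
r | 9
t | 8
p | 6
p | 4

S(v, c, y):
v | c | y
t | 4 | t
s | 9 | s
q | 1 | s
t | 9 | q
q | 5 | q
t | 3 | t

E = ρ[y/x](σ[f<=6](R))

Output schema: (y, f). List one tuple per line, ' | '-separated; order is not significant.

Subexpression sizes:
  R → 6
  σ[f<=6](R) → 3
  ρ[y/x](σ[f<=6](R)) → 3

== RESULT ==
y | f
p | 4
p | 6
q | 2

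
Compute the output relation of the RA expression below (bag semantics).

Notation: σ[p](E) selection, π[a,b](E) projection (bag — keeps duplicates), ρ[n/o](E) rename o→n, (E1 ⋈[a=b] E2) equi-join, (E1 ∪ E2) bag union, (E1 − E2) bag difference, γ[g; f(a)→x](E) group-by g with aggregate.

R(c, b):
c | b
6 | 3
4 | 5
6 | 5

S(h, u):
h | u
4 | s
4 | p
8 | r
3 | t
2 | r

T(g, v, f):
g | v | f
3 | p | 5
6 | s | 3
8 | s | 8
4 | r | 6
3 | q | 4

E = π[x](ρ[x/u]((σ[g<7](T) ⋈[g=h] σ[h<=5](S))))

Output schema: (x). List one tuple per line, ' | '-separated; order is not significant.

Subexpression sizes:
  T → 5
  σ[g<7](T) → 4
  S → 5
  σ[h<=5](S) → 4
  (σ[g<7](T) ⋈[g=h] σ[h<=5](S)) → 4
  ρ[x/u]((σ[g<7](T) ⋈[g=h] σ[h<=5](S))) → 4
  π[x](ρ[x/u]((σ[g<7](T) ⋈[g=h] σ[h<=5](S)))) → 4

== RESULT ==
x
p
s
t
t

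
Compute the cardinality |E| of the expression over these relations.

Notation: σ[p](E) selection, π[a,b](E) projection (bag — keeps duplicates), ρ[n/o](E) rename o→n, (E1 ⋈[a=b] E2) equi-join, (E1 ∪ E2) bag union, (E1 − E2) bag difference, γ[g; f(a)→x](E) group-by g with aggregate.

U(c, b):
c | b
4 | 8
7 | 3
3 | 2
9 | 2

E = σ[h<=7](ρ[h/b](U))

Per-node cardinality:
  U → 4
  ρ[h/b](U) → 4
  σ[h<=7](ρ[h/b](U)) → 3

|E| = 3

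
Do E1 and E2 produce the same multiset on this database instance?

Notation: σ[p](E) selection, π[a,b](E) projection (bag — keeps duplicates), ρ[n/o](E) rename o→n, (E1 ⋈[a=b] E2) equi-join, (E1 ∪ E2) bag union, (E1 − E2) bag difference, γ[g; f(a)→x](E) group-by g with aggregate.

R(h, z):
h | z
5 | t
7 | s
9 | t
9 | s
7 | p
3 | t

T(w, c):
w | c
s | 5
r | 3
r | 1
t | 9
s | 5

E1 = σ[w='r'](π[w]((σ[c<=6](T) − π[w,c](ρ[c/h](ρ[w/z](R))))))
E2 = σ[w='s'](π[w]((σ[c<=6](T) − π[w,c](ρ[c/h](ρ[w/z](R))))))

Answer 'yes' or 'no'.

E1 stepwise |·|:
  T → 5
  σ[c<=6](T) → 4
  R → 6
  ρ[w/z](R) → 6
  ρ[c/h](ρ[w/z](R)) → 6
  π[w,c](ρ[c/h](ρ[w/z](R))) → 6
  (σ[c<=6](T) − π[w,c](ρ[c/h](ρ[w/z](R)))) → 4
  π[w]((σ[c<=6](T) − π[w,c](ρ[c/h](ρ[w/z](R))))) → 4
  σ[w='r'](π[w]((σ[c<=6](T) − π[w,c](ρ[c/h](ρ[w/z](R)))))) → 2
E2 stepwise |·|:
  T → 5
  σ[c<=6](T) → 4
  R → 6
  ρ[w/z](R) → 6
  ρ[c/h](ρ[w/z](R)) → 6
  π[w,c](ρ[c/h](ρ[w/z](R))) → 6
  (σ[c<=6](T) − π[w,c](ρ[c/h](ρ[w/z](R)))) → 4
  π[w]((σ[c<=6](T) − π[w,c](ρ[c/h](ρ[w/z](R))))) → 4
  σ[w='s'](π[w]((σ[c<=6](T) − π[w,c](ρ[c/h](ρ[w/z](R)))))) → 2

E1 result:
w
r
r
E2 result:
w
s
s
Witness: ('s',) appears 0× in E1 but 2× in E2.

no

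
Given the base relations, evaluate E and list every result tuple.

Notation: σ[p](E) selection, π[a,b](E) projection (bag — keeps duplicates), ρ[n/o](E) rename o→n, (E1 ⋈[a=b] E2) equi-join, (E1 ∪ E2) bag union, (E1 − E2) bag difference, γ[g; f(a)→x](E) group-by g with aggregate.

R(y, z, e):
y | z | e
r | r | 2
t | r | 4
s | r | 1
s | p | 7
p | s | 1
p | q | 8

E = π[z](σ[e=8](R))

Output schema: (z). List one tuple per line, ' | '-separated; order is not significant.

Row counts bottom-up:
  R → 6
  σ[e=8](R) → 1
  π[z](σ[e=8](R)) → 1

== RESULT ==
z
q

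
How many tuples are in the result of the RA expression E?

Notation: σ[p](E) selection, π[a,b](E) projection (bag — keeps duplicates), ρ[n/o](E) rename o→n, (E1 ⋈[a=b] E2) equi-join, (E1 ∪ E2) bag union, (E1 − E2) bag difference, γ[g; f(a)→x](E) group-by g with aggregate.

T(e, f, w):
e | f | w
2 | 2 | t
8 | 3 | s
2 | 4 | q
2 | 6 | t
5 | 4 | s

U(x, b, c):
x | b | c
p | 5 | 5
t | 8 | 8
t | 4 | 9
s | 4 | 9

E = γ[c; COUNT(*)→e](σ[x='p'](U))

Subexpression sizes:
  U → 4
  σ[x='p'](U) → 1
  γ[c; COUNT(*)→e](σ[x='p'](U)) → 1

|E| = 1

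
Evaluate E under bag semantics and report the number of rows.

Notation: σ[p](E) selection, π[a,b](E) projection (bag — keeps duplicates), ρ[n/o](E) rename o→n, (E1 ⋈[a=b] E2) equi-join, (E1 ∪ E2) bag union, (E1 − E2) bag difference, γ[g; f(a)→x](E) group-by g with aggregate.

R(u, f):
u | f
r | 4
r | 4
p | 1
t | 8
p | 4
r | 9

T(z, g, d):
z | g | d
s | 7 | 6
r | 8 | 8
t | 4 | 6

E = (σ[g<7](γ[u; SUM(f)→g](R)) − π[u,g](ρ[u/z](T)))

Per-node cardinality:
  R → 6
  γ[u; SUM(f)→g](R) → 3
  σ[g<7](γ[u; SUM(f)→g](R)) → 1
  T → 3
  ρ[u/z](T) → 3
  π[u,g](ρ[u/z](T)) → 3
  (σ[g<7](γ[u; SUM(f)→g](R)) − π[u,g](ρ[u/z](T))) → 1

|E| = 1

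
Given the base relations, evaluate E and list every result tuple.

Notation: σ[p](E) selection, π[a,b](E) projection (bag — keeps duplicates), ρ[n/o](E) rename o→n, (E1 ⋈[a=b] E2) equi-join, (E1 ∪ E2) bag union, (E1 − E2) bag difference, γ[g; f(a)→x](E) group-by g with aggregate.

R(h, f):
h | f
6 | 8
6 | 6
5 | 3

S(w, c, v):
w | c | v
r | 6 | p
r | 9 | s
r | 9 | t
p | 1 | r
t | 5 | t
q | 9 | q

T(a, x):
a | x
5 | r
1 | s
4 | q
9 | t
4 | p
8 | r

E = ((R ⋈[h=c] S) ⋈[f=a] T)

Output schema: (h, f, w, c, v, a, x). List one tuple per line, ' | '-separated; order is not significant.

Subexpression sizes:
  R → 3
  S → 6
  (R ⋈[h=c] S) → 3
  T → 6
  ((R ⋈[h=c] S) ⋈[f=a] T) → 1

== RESULT ==
h | f | w | c | v | a | x
6 | 8 | r | 6 | p | 8 | r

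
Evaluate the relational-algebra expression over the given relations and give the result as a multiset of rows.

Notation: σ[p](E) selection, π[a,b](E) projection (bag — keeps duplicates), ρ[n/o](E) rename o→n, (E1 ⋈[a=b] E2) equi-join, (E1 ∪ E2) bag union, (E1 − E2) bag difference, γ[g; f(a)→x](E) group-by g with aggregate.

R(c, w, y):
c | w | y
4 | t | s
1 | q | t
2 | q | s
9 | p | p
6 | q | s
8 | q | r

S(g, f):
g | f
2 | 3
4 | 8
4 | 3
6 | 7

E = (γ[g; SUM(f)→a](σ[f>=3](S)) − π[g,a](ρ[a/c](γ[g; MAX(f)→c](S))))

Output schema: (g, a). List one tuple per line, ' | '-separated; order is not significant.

Stepwise |·|:
  S → 4
  σ[f>=3](S) → 4
  γ[g; SUM(f)→a](σ[f>=3](S)) → 3
  S → 4
  γ[g; MAX(f)→c](S) → 3
  ρ[a/c](γ[g; MAX(f)→c](S)) → 3
  π[g,a](ρ[a/c](γ[g; MAX(f)→c](S))) → 3
  (γ[g; SUM(f)→a](σ[f>=3](S)) − π[g,a](ρ[a/c](γ[g; MAX(f)→c](S)))) → 1

== RESULT ==
g | a
4 | 11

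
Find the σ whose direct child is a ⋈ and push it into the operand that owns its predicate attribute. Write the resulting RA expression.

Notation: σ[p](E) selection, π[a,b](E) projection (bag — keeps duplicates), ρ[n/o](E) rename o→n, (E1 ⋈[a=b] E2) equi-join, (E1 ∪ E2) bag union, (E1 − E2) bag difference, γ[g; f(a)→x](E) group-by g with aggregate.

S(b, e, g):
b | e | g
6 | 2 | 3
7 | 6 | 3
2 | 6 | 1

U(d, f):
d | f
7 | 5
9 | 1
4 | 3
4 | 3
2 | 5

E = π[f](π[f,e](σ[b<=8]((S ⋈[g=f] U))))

σ filters on b, owned by the left side.
E' = π[f](π[f,e]((σ[b<=8](S) ⋈[g=f] U)))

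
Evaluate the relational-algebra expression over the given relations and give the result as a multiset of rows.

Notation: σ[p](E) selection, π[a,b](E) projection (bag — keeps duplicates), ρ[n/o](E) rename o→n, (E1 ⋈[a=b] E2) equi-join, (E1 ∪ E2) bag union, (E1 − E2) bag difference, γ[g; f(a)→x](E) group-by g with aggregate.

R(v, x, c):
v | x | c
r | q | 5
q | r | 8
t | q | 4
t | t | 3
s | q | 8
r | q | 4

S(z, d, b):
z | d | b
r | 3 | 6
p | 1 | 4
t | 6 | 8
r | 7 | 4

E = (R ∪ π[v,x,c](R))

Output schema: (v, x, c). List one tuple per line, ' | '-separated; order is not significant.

Row counts bottom-up:
  R → 6
  R → 6
  π[v,x,c](R) → 6
  (R ∪ π[v,x,c](R)) → 12

== RESULT ==
v | x | c
q | r | 8
q | r | 8
r | q | 4
r | q | 4
r | q | 5
r | q | 5
s | q | 8
s | q | 8
t | q | 4
t | q | 4
t | t | 3
t | t | 3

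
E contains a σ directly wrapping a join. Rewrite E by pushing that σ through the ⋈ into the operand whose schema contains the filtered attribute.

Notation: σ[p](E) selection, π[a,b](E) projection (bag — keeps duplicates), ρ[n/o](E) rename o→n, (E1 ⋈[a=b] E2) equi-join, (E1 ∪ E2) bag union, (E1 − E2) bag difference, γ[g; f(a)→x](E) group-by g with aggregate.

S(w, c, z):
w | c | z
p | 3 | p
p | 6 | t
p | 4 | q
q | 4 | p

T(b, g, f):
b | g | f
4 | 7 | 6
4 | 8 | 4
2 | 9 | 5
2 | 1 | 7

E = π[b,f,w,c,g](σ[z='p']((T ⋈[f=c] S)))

σ filters on z, owned by the right side.
E' = π[b,f,w,c,g]((T ⋈[f=c] σ[z='p'](S)))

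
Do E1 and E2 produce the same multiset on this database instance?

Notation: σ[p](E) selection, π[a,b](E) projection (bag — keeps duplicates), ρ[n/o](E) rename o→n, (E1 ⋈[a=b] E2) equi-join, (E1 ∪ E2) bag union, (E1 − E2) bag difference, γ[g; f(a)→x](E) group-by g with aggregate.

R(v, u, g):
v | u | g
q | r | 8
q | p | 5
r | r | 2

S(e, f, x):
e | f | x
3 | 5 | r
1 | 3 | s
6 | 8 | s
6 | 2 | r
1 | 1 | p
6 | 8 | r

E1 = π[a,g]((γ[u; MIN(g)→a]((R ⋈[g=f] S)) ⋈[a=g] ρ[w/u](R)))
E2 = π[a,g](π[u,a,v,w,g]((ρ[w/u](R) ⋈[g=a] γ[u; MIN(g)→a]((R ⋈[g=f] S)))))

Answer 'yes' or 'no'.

E1 subexpression sizes:
  R → 3
  S → 6
  (R ⋈[g=f] S) → 4
  γ[u; MIN(g)→a]((R ⋈[g=f] S)) → 2
  R → 3
  ρ[w/u](R) → 3
  (γ[u; MIN(g)→a]((R ⋈[g=f] S)) ⋈[a=g] ρ[w/u](R)) → 2
  π[a,g]((γ[u; MIN(g)→a]((R ⋈[g=f] S)) ⋈[a=g] ρ[w/u](R))) → 2
E2 subexpression sizes:
  R → 3
  ρ[w/u](R) → 3
  R → 3
  S → 6
  (R ⋈[g=f] S) → 4
  γ[u; MIN(g)→a]((R ⋈[g=f] S)) → 2
  (ρ[w/u](R) ⋈[g=a] γ[u; MIN(g)→a]((R ⋈[g=f] S))) → 2
  π[u,a,v,w,g]((ρ[w/u](R) ⋈[g=a] γ[u; MIN(g)→a]((R ⋈[g=f] S)))) → 2
  π[a,g](π[u,a,v,w,g]((ρ[w/u](R) ⋈[g=a] γ[u; MIN(g)→a]((R ⋈[g=f] S))))) → 2

E1 and E2 produce the same multiset:
a | g
2 | 2
5 | 5

yes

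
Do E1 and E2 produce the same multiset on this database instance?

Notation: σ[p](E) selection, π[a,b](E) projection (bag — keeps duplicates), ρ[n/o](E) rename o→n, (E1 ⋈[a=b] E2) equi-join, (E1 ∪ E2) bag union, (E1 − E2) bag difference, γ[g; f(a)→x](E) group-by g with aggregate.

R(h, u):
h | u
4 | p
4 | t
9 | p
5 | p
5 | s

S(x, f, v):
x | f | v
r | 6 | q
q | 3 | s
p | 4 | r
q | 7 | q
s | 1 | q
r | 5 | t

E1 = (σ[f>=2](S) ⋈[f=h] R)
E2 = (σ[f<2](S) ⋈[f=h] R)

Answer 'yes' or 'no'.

E1 stepwise |·|:
  S → 6
  σ[f>=2](S) → 5
  R → 5
  (σ[f>=2](S) ⋈[f=h] R) → 4
E2 stepwise |·|:
  S → 6
  σ[f<2](S) → 1
  R → 5
  (σ[f<2](S) ⋈[f=h] R) → 0

E1 result:
x | f | v | h | u
p | 4 | r | 4 | p
p | 4 | r | 4 | t
r | 5 | t | 5 | p
r | 5 | t | 5 | s
E2 result:
x | f | v | h | u
(0 rows)
Witness: ('p', 4, 'r', 4, 'p') appears 1× in E1 but 0× in E2.

no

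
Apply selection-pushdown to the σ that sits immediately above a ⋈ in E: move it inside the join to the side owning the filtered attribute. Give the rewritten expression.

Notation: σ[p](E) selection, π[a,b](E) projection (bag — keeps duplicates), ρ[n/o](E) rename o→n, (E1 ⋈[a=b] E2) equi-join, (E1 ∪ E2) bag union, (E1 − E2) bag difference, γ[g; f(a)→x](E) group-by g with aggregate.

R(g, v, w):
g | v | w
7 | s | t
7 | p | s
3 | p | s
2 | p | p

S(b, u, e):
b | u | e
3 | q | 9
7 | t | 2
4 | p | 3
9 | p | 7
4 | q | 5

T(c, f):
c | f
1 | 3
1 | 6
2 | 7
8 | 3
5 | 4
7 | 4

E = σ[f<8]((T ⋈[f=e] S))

σ filters on f, owned by the left side.
E' = (σ[f<8](T) ⋈[f=e] S)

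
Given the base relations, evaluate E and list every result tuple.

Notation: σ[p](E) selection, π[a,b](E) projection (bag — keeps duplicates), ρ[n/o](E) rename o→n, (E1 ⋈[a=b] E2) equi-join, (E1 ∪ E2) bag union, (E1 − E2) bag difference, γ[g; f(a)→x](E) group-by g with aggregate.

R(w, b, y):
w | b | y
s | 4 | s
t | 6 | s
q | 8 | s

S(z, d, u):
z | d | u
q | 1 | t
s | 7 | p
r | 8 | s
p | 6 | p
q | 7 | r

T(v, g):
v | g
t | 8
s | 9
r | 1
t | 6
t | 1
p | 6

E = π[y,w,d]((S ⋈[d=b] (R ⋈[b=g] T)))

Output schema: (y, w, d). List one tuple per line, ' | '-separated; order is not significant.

Subexpression sizes:
  S → 5
  R → 3
  T → 6
  (R ⋈[b=g] T) → 3
  (S ⋈[d=b] (R ⋈[b=g] T)) → 3
  π[y,w,d]((S ⋈[d=b] (R ⋈[b=g] T))) → 3

== RESULT ==
y | w | d
s | q | 8
s | t | 6
s | t | 6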